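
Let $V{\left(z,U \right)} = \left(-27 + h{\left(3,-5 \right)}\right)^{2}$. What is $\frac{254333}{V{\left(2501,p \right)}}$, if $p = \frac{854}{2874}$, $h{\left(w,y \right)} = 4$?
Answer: $\frac{254333}{529} \approx 480.78$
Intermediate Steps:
$p = \frac{427}{1437}$ ($p = 854 \cdot \frac{1}{2874} = \frac{427}{1437} \approx 0.29715$)
$V{\left(z,U \right)} = 529$ ($V{\left(z,U \right)} = \left(-27 + 4\right)^{2} = \left(-23\right)^{2} = 529$)
$\frac{254333}{V{\left(2501,p \right)}} = \frac{254333}{529}$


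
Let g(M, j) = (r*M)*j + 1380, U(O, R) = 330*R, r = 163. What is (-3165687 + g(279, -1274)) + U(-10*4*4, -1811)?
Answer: -61699635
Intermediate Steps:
g(M, j) = 1380 + 163*M*j (g(M, j) = (163*M)*j + 1380 = 163*M*j + 1380 = 1380 + 163*M*j)
(-3165687 + g(279, -1274)) + U(-10*4*4, -1811) = (-3165687 + (1380 + 163*279*(-1274))) + 330*(-1811) = (-3165687 + (1380 - 57937698)) - 597630 = (-3165687 - 57936318) - 597630 = -61102005 - 597630 = -61699635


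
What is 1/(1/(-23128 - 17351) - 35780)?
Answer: -40479/1448338621 ≈ -2.7949e-5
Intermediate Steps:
1/(1/(-23128 - 17351) - 35780) = 1/(1/(-40479) - 35780) = 1/(-1/40479 - 35780) = 1/(-1448338621/40479) = -40479/1448338621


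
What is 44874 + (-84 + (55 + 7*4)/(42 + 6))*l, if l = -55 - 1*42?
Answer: 2537005/48 ≈ 52854.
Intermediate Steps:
l = -97 (l = -55 - 42 = -97)
44874 + (-84 + (55 + 7*4)/(42 + 6))*l = 44874 + (-84 + (55 + 7*4)/(42 + 6))*(-97) = 44874 + (-84 + (55 + 28)/48)*(-97) = 44874 + (-84 + 83*(1/48))*(-97) = 44874 + (-84 + 83/48)*(-97) = 44874 - 3949/48*(-97) = 44874 + 383053/48 = 2537005/48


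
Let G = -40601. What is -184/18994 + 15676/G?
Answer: -152610264/385587697 ≈ -0.39579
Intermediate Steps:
-184/18994 + 15676/G = -184/18994 + 15676/(-40601) = -184*1/18994 + 15676*(-1/40601) = -92/9497 - 15676/40601 = -152610264/385587697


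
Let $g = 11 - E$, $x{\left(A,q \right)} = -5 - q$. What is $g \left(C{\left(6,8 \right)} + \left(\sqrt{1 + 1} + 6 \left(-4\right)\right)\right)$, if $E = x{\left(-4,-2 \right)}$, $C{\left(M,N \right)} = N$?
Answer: $-224 + 14 \sqrt{2} \approx -204.2$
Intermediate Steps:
$E = -3$ ($E = -5 - -2 = -5 + 2 = -3$)
$g = 14$ ($g = 11 - -3 = 11 + 3 = 14$)
$g \left(C{\left(6,8 \right)} + \left(\sqrt{1 + 1} + 6 \left(-4\right)\right)\right) = 14 \left(8 + \left(\sqrt{1 + 1} + 6 \left(-4\right)\right)\right) = 14 \left(8 - \left(24 - \sqrt{2}\right)\right) = 14 \left(-16 + \sqrt{2}\right) = -224 + 14 \sqrt{2}$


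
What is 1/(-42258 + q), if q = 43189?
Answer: 1/931 ≈ 0.0010741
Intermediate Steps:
1/(-42258 + q) = 1/(-42258 + 43189) = 1/931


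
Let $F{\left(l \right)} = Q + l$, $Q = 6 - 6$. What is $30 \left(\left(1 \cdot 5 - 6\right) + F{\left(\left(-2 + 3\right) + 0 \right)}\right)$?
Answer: $0$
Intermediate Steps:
$Q = 0$ ($Q = 6 - 6 = 0$)
$F{\left(l \right)} = l$ ($F{\left(l \right)} = 0 + l = l$)
$30 \left(\left(1 \cdot 5 - 6\right) + F{\left(\left(-2 + 3\right) + 0 \right)}\right) = 30 \left(\left(1 \cdot 5 - 6\right) + \left(\left(-2 + 3\right) + 0\right)\right) = 30 \left(\left(5 - 6\right) + \left(1 + 0\right)\right) = 30 \left(-1 + 1\right) = 30 \cdot 0 = 0$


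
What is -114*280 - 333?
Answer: -32253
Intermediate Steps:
-114*280 - 333 = -31920 - 333 = -32253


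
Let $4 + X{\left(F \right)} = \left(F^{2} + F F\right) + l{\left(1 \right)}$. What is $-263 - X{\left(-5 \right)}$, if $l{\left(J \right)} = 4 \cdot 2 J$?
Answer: $-317$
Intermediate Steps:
$l{\left(J \right)} = 8 J$
$X{\left(F \right)} = 4 + 2 F^{2}$ ($X{\left(F \right)} = -4 + \left(\left(F^{2} + F F\right) + 8 \cdot 1\right) = -4 + \left(\left(F^{2} + F^{2}\right) + 8\right) = -4 + \left(2 F^{2} + 8\right) = -4 + \left(8 + 2 F^{2}\right) = 4 + 2 F^{2}$)
$-263 - X{\left(-5 \right)} = -263 - \left(4 + 2 \left(-5\right)^{2}\right) = -263 - \left(4 + 2 \cdot 25\right) = -263 - \left(4 + 50\right) = -263 - 54 = -317$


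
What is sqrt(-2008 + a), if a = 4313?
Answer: sqrt(2305) ≈ 48.010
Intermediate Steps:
sqrt(-2008 + a) = sqrt(-2008 + 4313) = sqrt(2305)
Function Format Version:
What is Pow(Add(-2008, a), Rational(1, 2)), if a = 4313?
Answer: Pow(2305, Rational(1, 2)) ≈ 48.010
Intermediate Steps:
Pow(Add(-2008, a), Rational(1, 2)) = Pow(Add(-2008, 4313), Rational(1, 2)) = Pow(2305, Rational(1, 2))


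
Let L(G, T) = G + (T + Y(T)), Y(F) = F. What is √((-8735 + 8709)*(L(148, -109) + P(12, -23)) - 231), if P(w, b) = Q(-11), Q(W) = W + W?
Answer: √2161 ≈ 46.487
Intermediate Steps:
Q(W) = 2*W
P(w, b) = -22 (P(w, b) = 2*(-11) = -22)
L(G, T) = G + 2*T (L(G, T) = G + (T + T) = G + 2*T)
√((-8735 + 8709)*(L(148, -109) + P(12, -23)) - 231) = √((-8735 + 8709)*((148 + 2*(-109)) - 22) - 231) = √(-26*((148 - 218) - 22) - 231) = √(-26*(-70 - 22) - 231) = √(-26*(-92) - 231) = √(2392 - 231) = √2161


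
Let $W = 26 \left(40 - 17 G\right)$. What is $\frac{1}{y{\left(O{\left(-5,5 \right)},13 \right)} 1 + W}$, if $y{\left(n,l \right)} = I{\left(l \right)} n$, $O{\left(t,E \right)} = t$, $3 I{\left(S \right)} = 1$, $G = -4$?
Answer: $\frac{3}{8419} \approx 0.00035634$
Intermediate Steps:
$I{\left(S \right)} = \frac{1}{3}$ ($I{\left(S \right)} = \frac{1}{3} \cdot 1 = \frac{1}{3}$)
$y{\left(n,l \right)} = \frac{n}{3}$
$W = 2808$ ($W = 26 \left(40 - -68\right) = 26 \left(40 + 68\right) = 26 \cdot 108 = 2808$)
$\frac{1}{y{\left(O{\left(-5,5 \right)},13 \right)} 1 + W} = \frac{1}{\frac{1}{3} \left(-5\right) 1 + 2808} = \frac{1}{\left(- \frac{5}{3}\right) 1 + 2808} = \frac{1}{- \frac{5}{3} + 2808} = \frac{1}{\frac{8419}{3}} = \frac{3}{8419}$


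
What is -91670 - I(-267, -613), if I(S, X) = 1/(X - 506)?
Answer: -102578729/1119 ≈ -91670.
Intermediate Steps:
I(S, X) = 1/(-506 + X)
-91670 - I(-267, -613) = -91670 - 1/(-506 - 613) = -91670 - 1/(-1119) = -91670 - 1*(-1/1119) = -91670 + 1/1119 = -102578729/1119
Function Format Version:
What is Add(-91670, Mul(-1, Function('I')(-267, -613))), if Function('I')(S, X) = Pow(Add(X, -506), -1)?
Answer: Rational(-102578729, 1119) ≈ -91670.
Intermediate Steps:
Function('I')(S, X) = Pow(Add(-506, X), -1)
Add(-91670, Mul(-1, Function('I')(-267, -613))) = Add(-91670, Mul(-1, Pow(Add(-506, -613), -1))) = Add(-91670, Mul(-1, Pow(-1119, -1))) = Add(-91670, Mul(-1, Rational(-1, 1119))) = Add(-91670, Rational(1, 1119)) = Rational(-102578729, 1119)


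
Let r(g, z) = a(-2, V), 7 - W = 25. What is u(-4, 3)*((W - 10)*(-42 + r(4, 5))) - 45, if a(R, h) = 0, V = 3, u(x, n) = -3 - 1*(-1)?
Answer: -2397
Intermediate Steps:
W = -18 (W = 7 - 1*25 = 7 - 25 = -18)
u(x, n) = -2 (u(x, n) = -3 + 1 = -2)
r(g, z) = 0
u(-4, 3)*((W - 10)*(-42 + r(4, 5))) - 45 = -2*(-18 - 10)*(-42 + 0) - 45 = -(-56)*(-42) - 45 = -2*1176 - 45 = -2352 - 45 = -2397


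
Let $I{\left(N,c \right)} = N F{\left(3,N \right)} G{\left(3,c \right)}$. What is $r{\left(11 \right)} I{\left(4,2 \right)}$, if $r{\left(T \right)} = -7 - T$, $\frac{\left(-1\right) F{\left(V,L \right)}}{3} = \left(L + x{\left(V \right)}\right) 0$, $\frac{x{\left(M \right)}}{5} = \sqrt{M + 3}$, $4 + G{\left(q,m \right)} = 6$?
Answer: $0$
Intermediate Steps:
$G{\left(q,m \right)} = 2$ ($G{\left(q,m \right)} = -4 + 6 = 2$)
$x{\left(M \right)} = 5 \sqrt{3 + M}$ ($x{\left(M \right)} = 5 \sqrt{M + 3} = 5 \sqrt{3 + M}$)
$F{\left(V,L \right)} = 0$ ($F{\left(V,L \right)} = - 3 \left(L + 5 \sqrt{3 + V}\right) 0 = \left(-3\right) 0 = 0$)
$I{\left(N,c \right)} = 0$ ($I{\left(N,c \right)} = N 0 \cdot 2 = 0 \cdot 2 = 0$)
$r{\left(11 \right)} I{\left(4,2 \right)} = \left(-7 - 11\right) 0 = \left(-18\right) 0 = 0$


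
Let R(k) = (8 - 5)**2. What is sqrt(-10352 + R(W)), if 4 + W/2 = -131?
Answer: I*sqrt(10343) ≈ 101.7*I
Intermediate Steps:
W = -270 (W = -8 + 2*(-131) = -8 - 262 = -270)
R(k) = 9 (R(k) = 3**2 = 9)
sqrt(-10352 + R(W)) = sqrt(-10352 + 9) = sqrt(-10343) = I*sqrt(10343)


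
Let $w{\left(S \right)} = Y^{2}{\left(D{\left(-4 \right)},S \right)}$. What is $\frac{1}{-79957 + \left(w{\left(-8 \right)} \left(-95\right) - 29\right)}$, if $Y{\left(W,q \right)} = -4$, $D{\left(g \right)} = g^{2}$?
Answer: $- \frac{1}{81506} \approx -1.2269 \cdot 10^{-5}$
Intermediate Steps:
$w{\left(S \right)} = 16$ ($w{\left(S \right)} = \left(-4\right)^{2} = 16$)
$\frac{1}{-79957 + \left(w{\left(-8 \right)} \left(-95\right) - 29\right)} = \frac{1}{-79957 + \left(16 \left(-95\right) - 29\right)} = \frac{1}{-79957 - 1549} = \frac{1}{-81506} = - \frac{1}{81506}$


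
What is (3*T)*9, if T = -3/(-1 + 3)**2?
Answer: -81/4 ≈ -20.250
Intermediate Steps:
T = -3/4 (T = -3/(2**2) = -3/4 ≈ -0.75000)
(3*T)*9 = (3*(-3/4))*9 = -9/4*9 = -81/4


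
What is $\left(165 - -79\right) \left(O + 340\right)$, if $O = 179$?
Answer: $126636$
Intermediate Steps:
$\left(165 - -79\right) \left(O + 340\right) = \left(165 - -79\right) \left(179 + 340\right) = \left(165 + 79\right) 519 = 244 \cdot 519 = 126636$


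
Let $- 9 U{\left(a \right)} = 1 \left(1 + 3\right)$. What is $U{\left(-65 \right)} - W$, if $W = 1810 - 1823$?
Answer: $\frac{113}{9} \approx 12.556$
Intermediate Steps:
$U{\left(a \right)} = - \frac{4}{9}$ ($U{\left(a \right)} = - \frac{1 \left(1 + 3\right)}{9} = - \frac{1 \cdot 4}{9} = \left(- \frac{1}{9}\right) 4 = - \frac{4}{9}$)
$W = -13$
$U{\left(-65 \right)} - W = - \frac{4}{9} - -13 = - \frac{4}{9} + 13 = \frac{113}{9}$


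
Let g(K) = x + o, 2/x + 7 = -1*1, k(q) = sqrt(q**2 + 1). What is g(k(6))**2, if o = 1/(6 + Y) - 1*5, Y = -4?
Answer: 361/16 ≈ 22.563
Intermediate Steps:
k(q) = sqrt(1 + q**2)
x = -1/4 (x = 2/(-7 - 1*1) = 2/(-7 - 1) = 2/(-8) = 2*(-1/8) = -1/4 ≈ -0.25000)
o = -9/2 (o = 1/(6 - 4) - 1*5 = 1/2 - 5 = -9/2 ≈ -4.5000)
g(K) = -19/4 (g(K) = -1/4 - 9/2 = -19/4)
g(k(6))**2 = (-19/4)**2 = 361/16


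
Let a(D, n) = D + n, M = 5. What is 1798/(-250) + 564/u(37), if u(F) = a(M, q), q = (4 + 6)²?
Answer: -1593/875 ≈ -1.8206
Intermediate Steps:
q = 100 (q = 10² = 100)
u(F) = 105 (u(F) = 5 + 100 = 105)
1798/(-250) + 564/u(37) = 1798/(-250) + 564/105 = 1798*(-1/250) + 564*(1/105) = -899/125 + 188/35 = -1593/875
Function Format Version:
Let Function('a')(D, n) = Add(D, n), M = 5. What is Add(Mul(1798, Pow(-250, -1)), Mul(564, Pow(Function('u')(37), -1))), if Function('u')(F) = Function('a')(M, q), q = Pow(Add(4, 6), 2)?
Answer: Rational(-1593, 875) ≈ -1.8206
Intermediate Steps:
q = 100 (q = Pow(10, 2) = 100)
Function('u')(F) = 105 (Function('u')(F) = Add(5, 100) = 105)
Add(Mul(1798, Pow(-250, -1)), Mul(564, Pow(Function('u')(37), -1))) = Add(Mul(1798, Pow(-250, -1)), Mul(564, Pow(105, -1))) = Add(Mul(1798, Rational(-1, 250)), Mul(564, Rational(1, 105))) = Add(Rational(-899, 125), Rational(188, 35)) = Rational(-1593, 875)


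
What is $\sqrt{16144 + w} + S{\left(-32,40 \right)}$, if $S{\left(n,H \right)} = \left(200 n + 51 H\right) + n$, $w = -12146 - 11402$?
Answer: $-4392 + 2 i \sqrt{1851} \approx -4392.0 + 86.047 i$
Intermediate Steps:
$w = -23548$
$S{\left(n,H \right)} = 51 H + 201 n$ ($S{\left(n,H \right)} = \left(51 H + 200 n\right) + n = 51 H + 201 n$)
$\sqrt{16144 + w} + S{\left(-32,40 \right)} = \sqrt{16144 - 23548} + \left(51 \cdot 40 + 201 \left(-32\right)\right) = \sqrt{-7404} + \left(2040 - 6432\right) = 2 i \sqrt{1851} - 4392 = -4392 + 2 i \sqrt{1851}$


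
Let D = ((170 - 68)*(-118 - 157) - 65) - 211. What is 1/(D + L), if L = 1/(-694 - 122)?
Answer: -816/23114017 ≈ -3.5303e-5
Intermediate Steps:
L = -1/816 (L = 1/(-816) = -1/816 ≈ -0.0012255)
D = -28326 (D = (102*(-275) - 65) - 211 = (-28050 - 65) - 211 = -28115 - 211 = -28326)
1/(D + L) = 1/(-28326 - 1/816) = 1/(-23114017/816) = -816/23114017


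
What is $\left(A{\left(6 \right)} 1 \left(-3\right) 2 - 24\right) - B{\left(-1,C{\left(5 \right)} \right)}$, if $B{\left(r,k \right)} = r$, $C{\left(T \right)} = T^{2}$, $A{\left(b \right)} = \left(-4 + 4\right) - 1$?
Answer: $-17$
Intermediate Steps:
$A{\left(b \right)} = -1$ ($A{\left(b \right)} = 0 - 1 = -1$)
$\left(A{\left(6 \right)} 1 \left(-3\right) 2 - 24\right) - B{\left(-1,C{\left(5 \right)} \right)} = \left(- 1 \left(-3\right) 2 - 24\right) - -1 = \left(- \left(-3\right) 2 - 24\right) + 1 = \left(\left(-1\right) \left(-6\right) - 24\right) + 1 = \left(6 - 24\right) + 1 = -18 + 1 = -17$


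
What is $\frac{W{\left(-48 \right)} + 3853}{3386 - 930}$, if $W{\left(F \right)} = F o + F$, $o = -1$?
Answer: $\frac{3853}{2456} \approx 1.5688$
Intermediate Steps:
$W{\left(F \right)} = 0$ ($W{\left(F \right)} = F \left(-1\right) + F = - F + F = 0$)
$\frac{W{\left(-48 \right)} + 3853}{3386 - 930} = \frac{0 + 3853}{3386 - 930} = \frac{3853}{2456}$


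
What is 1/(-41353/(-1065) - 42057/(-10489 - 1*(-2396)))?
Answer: 8619045/379460534 ≈ 0.022714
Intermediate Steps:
1/(-41353/(-1065) - 42057/(-10489 - 1*(-2396))) = 1/(-41353*(-1/1065) - 42057/(-10489 + 2396)) = 1/(41353/1065 - 42057/(-8093)) = 1/(41353/1065 - 42057*(-1/8093)) = 1/(41353/1065 + 42057/8093) = 1/(379460534/8619045) = 8619045/379460534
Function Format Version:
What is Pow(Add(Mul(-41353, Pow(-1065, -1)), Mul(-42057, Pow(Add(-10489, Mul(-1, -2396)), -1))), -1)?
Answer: Rational(8619045, 379460534) ≈ 0.022714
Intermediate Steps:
Pow(Add(Mul(-41353, Pow(-1065, -1)), Mul(-42057, Pow(Add(-10489, Mul(-1, -2396)), -1))), -1) = Pow(Add(Mul(-41353, Rational(-1, 1065)), Mul(-42057, Pow(Add(-10489, 2396), -1))), -1) = Pow(Add(Rational(41353, 1065), Mul(-42057, Pow(-8093, -1))), -1) = Pow(Add(Rational(41353, 1065), Mul(-42057, Rational(-1, 8093))), -1) = Pow(Add(Rational(41353, 1065), Rational(42057, 8093)), -1) = Pow(Rational(379460534, 8619045), -1) = Rational(8619045, 379460534)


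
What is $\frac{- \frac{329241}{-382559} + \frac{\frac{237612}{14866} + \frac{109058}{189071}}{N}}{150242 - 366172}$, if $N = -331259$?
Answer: $- \frac{153265859307835526257}{38456357706464762249518190} \approx -3.9854 \cdot 10^{-6}$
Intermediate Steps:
$\frac{- \frac{329241}{-382559} + \frac{\frac{237612}{14866} + \frac{109058}{189071}}{N}}{150242 - 366172} = \frac{- \frac{329241}{-382559} + \frac{\frac{237612}{14866} + \frac{109058}{189071}}{-331259}}{150242 - 366172} = \frac{\left(-329241\right) \left(- \frac{1}{382559}\right) + \left(237612 \cdot \frac{1}{14866} + 109058 \cdot \frac{1}{189071}\right) \left(- \frac{1}{331259}\right)}{-215930} = \left(\frac{329241}{382559} + \left(\frac{118806}{7433} + \frac{109058}{189071}\right) \left(- \frac{1}{331259}\right)\right) \left(- \frac{1}{215930}\right) = \left(\frac{329241}{382559} + \frac{23273397340}{1405364743} \left(- \frac{1}{331259}\right)\right) \left(- \frac{1}{215930}\right) = \left(\frac{329241}{382559} - \frac{23273397340}{465539719401437}\right) \left(- \frac{1}{215930}\right) = \frac{153265859307835526257}{178096409514494337283} \left(- \frac{1}{215930}\right) = - \frac{153265859307835526257}{38456357706464762249518190}$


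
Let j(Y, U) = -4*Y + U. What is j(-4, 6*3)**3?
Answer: 39304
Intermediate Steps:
j(Y, U) = U - 4*Y
j(-4, 6*3)**3 = (6*3 - 4*(-4))**3 = (18 + 16)**3 = 34**3 = 39304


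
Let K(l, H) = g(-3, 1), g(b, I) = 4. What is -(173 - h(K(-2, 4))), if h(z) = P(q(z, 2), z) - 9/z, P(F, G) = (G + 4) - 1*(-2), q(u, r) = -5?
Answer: -661/4 ≈ -165.25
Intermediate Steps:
K(l, H) = 4
P(F, G) = 6 + G (P(F, G) = (4 + G) + 2 = 6 + G)
h(z) = 6 + z - 9/z (h(z) = (6 + z) - 9/z = 6 + z - 9/z)
-(173 - h(K(-2, 4))) = -(173 - (6 + 4 - 9/4)) = -(173 - 1*31/4) = -(173 - 31/4) = -1*661/4 = -661/4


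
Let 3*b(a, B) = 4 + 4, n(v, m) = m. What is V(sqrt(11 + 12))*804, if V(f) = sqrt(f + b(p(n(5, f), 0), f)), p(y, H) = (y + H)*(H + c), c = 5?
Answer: 268*sqrt(24 + 9*sqrt(23)) ≈ 2196.3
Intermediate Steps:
p(y, H) = (5 + H)*(H + y) (p(y, H) = (y + H)*(H + 5) = (H + y)*(5 + H) = (5 + H)*(H + y))
b(a, B) = 8/3 (b(a, B) = (4 + 4)/3 = (1/3)*8 = 8/3)
V(f) = sqrt(8/3 + f) (V(f) = sqrt(f + 8/3) = sqrt(8/3 + f))
V(sqrt(11 + 12))*804 = (sqrt(24 + 9*sqrt(11 + 12))/3)*804 = (sqrt(24 + 9*sqrt(23))/3)*804 = 268*sqrt(24 + 9*sqrt(23))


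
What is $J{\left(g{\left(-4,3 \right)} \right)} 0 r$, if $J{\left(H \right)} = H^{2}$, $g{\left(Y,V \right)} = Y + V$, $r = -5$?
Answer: $0$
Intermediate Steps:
$g{\left(Y,V \right)} = V + Y$
$J{\left(g{\left(-4,3 \right)} \right)} 0 r = \left(3 - 4\right)^{2} \cdot 0 \left(-5\right) = \left(-1\right)^{2} \cdot 0 = 1 \cdot 0 = 0$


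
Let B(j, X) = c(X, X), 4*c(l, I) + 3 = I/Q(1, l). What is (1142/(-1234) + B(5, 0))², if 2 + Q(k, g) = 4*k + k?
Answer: 17098225/6091024 ≈ 2.8071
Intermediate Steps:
Q(k, g) = -2 + 5*k (Q(k, g) = -2 + (4*k + k) = -2 + 5*k)
c(l, I) = -¾ + I/12 (c(l, I) = -¾ + (I/(-2 + 5*1))/4 = -¾ + (I/(-2 + 5))/4 = -¾ + (I/3)/4 = -¾ + I/12)
B(j, X) = -¾ + X/12
(1142/(-1234) + B(5, 0))² = (1142/(-1234) + (-¾ + (1/12)*0))² = (1142*(-1/1234) + (-¾ + 0))² = (-571/617 - ¾)² = (-4135/2468)² = 17098225/6091024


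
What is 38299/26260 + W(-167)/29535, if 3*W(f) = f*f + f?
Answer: 824292523/465353460 ≈ 1.7713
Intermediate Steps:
W(f) = f/3 + f²/3 (W(f) = (f*f + f)/3 = (f² + f)/3 = (f + f²)/3 = f/3 + f²/3)
38299/26260 + W(-167)/29535 = 38299/26260 + ((⅓)*(-167)*(1 - 167))/29535 = 38299*(1/26260) + ((⅓)*(-167)*(-166))*(1/29535) = 38299/26260 + (27722/3)*(1/29535) = 38299/26260 + 27722/88605 = 824292523/465353460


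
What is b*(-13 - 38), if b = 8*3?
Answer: -1224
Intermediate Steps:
b = 24
b*(-13 - 38) = 24*(-13 - 38) = 24*(-51) = -1224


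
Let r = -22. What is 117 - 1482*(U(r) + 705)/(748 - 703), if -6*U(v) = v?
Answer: -1044979/45 ≈ -23222.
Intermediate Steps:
U(v) = -v/6
117 - 1482*(U(r) + 705)/(748 - 703) = 117 - 1482*(-⅙*(-22) + 705)/(748 - 703) = 117 - 1482*(11/3 + 705)/45 = 117 - 1050244/45 = -1044979/45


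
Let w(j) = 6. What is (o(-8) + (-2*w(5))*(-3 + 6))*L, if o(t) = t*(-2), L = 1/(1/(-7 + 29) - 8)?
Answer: 88/35 ≈ 2.5143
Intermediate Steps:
L = -22/175 (L = 1/(1/22 - 8) = 1/(-175/22) = -22/175 ≈ -0.12571)
o(t) = -2*t
(o(-8) + (-2*w(5))*(-3 + 6))*L = (-2*(-8) + (-2*6)*(-3 + 6))*(-22/175) = (16 - 12*3)*(-22/175) = (16 - 36)*(-22/175) = -20*(-22/175) = 88/35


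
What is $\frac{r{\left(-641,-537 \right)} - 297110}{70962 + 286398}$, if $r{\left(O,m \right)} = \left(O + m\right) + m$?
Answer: $- \frac{59765}{71472} \approx -0.8362$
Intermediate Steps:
$r{\left(O,m \right)} = O + 2 m$
$\frac{r{\left(-641,-537 \right)} - 297110}{70962 + 286398} = \frac{\left(-641 + 2 \left(-537\right)\right) - 297110}{70962 + 286398} = \frac{\left(-641 - 1074\right) - 297110}{357360} = \left(-1715 - 297110\right) \frac{1}{357360} = \left(-298825\right) \frac{1}{357360} = - \frac{59765}{71472}$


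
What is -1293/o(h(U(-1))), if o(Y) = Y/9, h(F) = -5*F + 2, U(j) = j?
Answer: -11637/7 ≈ -1662.4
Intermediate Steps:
h(F) = 2 - 5*F
o(Y) = Y/9 (o(Y) = Y*(⅑) = Y/9)
-1293/o(h(U(-1))) = -1293*9/(2 - 5*(-1)) = -1293*9/(2 + 5) = -1293/((⅑)*7) = -1293/7/9 = -1293*9/7 = -11637/7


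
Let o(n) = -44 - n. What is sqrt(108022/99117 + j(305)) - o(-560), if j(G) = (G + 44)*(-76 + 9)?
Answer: -516 + I*sqrt(25523120761257)/33039 ≈ -516.0 + 152.91*I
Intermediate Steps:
j(G) = -2948 - 67*G (j(G) = (44 + G)*(-67) = -2948 - 67*G)
sqrt(108022/99117 + j(305)) - o(-560) = sqrt(108022/99117 + (-2948 - 67*305)) - (-44 - 1*(-560)) = sqrt(108022*(1/99117) + (-2948 - 20435)) - (-44 + 560) = sqrt(108022/99117 - 23383) - 1*516 = sqrt(-2317544789/99117) - 516 = I*sqrt(25523120761257)/33039 - 516 = -516 + I*sqrt(25523120761257)/33039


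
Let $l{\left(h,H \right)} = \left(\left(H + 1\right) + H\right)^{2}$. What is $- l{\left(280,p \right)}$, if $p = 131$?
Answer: $-69169$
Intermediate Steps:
$l{\left(h,H \right)} = \left(1 + 2 H\right)^{2}$ ($l{\left(h,H \right)} = \left(\left(1 + H\right) + H\right)^{2} = \left(1 + 2 H\right)^{2}$)
$- l{\left(280,p \right)} = - \left(1 + 2 \cdot 131\right)^{2} = - \left(1 + 262\right)^{2} = - 263^{2} = \left(-1\right) 69169 = -69169$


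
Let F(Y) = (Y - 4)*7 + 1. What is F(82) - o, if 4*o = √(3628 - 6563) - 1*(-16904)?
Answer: -3679 - I*√2935/4 ≈ -3679.0 - 13.544*I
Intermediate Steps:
o = 4226 + I*√2935/4 (o = (√(3628 - 6563) - 1*(-16904))/4 = (√(-2935) + 16904)/4 = (I*√2935 + 16904)/4 = (16904 + I*√2935)/4 = 4226 + I*√2935/4 ≈ 4226.0 + 13.544*I)
F(Y) = -27 + 7*Y (F(Y) = (-4 + Y)*7 + 1 = (-28 + 7*Y) + 1 = -27 + 7*Y)
F(82) - o = (-27 + 7*82) - (4226 + I*√2935/4) = (-27 + 574) + (-4226 - I*√2935/4) = 547 + (-4226 - I*√2935/4) = -3679 - I*√2935/4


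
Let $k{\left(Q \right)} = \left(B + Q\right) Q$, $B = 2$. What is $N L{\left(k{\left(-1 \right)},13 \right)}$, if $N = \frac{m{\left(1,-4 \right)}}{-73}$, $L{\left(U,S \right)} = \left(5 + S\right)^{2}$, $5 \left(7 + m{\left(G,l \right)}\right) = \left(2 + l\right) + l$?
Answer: $\frac{13284}{365} \approx 36.395$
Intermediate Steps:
$k{\left(Q \right)} = Q \left(2 + Q\right)$ ($k{\left(Q \right)} = \left(2 + Q\right) Q = Q \left(2 + Q\right)$)
$m{\left(G,l \right)} = - \frac{33}{5} + \frac{2 l}{5}$ ($m{\left(G,l \right)} = -7 + \frac{\left(2 + l\right) + l}{5} = -7 + \frac{2 + 2 l}{5} = -7 + \left(\frac{2}{5} + \frac{2 l}{5}\right) = - \frac{33}{5} + \frac{2 l}{5}$)
$N = \frac{41}{365}$ ($N = \frac{- \frac{33}{5} + \frac{2}{5} \left(-4\right)}{-73} = \left(- \frac{33}{5} - \frac{8}{5}\right) \left(- \frac{1}{73}\right) = \left(- \frac{41}{5}\right) \left(- \frac{1}{73}\right) = \frac{41}{365} \approx 0.11233$)
$N L{\left(k{\left(-1 \right)},13 \right)} = \frac{41 \left(5 + 13\right)^{2}}{365} = \frac{41 \cdot 18^{2}}{365} = \frac{41}{365} \cdot 324 = \frac{13284}{365}$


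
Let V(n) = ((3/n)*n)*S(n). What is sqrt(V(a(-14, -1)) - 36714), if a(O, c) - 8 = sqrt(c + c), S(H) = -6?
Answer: 2*I*sqrt(9183) ≈ 191.66*I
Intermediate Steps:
a(O, c) = 8 + sqrt(2)*sqrt(c) (a(O, c) = 8 + sqrt(c + c) = 8 + sqrt(2*c) = 8 + sqrt(2)*sqrt(c))
V(n) = -18 (V(n) = ((3/n)*n)*(-6) = 3*(-6) = -18)
sqrt(V(a(-14, -1)) - 36714) = sqrt(-18 - 36714) = sqrt(-36732) = 2*I*sqrt(9183)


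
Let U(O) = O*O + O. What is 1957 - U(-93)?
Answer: -6599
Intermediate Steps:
U(O) = O + O² (U(O) = O² + O = O + O²)
1957 - U(-93) = 1957 - (-93)*(1 - 93) = 1957 - (-93)*(-92) = 1957 - 1*8556 = 1957 - 8556 = -6599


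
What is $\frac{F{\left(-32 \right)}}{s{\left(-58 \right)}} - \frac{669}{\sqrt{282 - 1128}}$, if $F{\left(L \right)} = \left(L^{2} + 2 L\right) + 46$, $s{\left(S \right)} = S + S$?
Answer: $- \frac{503}{58} + \frac{223 i \sqrt{94}}{94} \approx -8.6724 + 23.001 i$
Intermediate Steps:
$s{\left(S \right)} = 2 S$
$F{\left(L \right)} = 46 + L^{2} + 2 L$
$\frac{F{\left(-32 \right)}}{s{\left(-58 \right)}} - \frac{669}{\sqrt{282 - 1128}} = \frac{46 + \left(-32\right)^{2} + 2 \left(-32\right)}{2 \left(-58\right)} - \frac{669}{\sqrt{282 - 1128}} = \frac{46 + 1024 - 64}{-116} - \frac{669}{\sqrt{-846}} = 1006 \left(- \frac{1}{116}\right) - \frac{669}{3 i \sqrt{94}} = - \frac{503}{58} - 669 \left(- \frac{i \sqrt{94}}{282}\right) = - \frac{503}{58} + \frac{223 i \sqrt{94}}{94}$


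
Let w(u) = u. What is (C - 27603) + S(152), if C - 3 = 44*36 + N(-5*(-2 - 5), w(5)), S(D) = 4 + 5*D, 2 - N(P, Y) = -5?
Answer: -25245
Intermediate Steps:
N(P, Y) = 7 (N(P, Y) = 2 - 1*(-5) = 2 + 5 = 7)
C = 1594 (C = 3 + (44*36 + 7) = 3 + (1584 + 7) = 3 + 1591 = 1594)
(C - 27603) + S(152) = (1594 - 27603) + (4 + 5*152) = -26009 + (4 + 760) = -26009 + 764 = -25245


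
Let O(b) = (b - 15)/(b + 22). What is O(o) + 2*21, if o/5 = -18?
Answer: 2961/68 ≈ 43.544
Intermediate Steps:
o = -90 (o = 5*(-18) = -90)
O(b) = (-15 + b)/(22 + b)
O(o) + 2*21 = (-15 - 90)/(22 - 90) + 2*21 = -105/(-68) + 42 = -1/68*(-105) + 42 = 105/68 + 42 = 2961/68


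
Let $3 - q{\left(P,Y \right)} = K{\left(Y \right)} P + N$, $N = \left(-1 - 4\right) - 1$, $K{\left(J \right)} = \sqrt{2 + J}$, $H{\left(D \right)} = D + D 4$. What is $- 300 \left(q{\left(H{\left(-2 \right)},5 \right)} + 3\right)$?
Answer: $-3600 - 3000 \sqrt{7} \approx -11537.0$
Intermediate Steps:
$H{\left(D \right)} = 5 D$ ($H{\left(D \right)} = D + 4 D = 5 D$)
$N = -6$ ($N = -5 - 1 = -6$)
$q{\left(P,Y \right)} = 9 - P \sqrt{2 + Y}$ ($q{\left(P,Y \right)} = 3 - \left(\sqrt{2 + Y} P - 6\right) = 3 - \left(P \sqrt{2 + Y} - 6\right) = 3 - \left(-6 + P \sqrt{2 + Y}\right) = 9 - P \sqrt{2 + Y}$)
$- 300 \left(q{\left(H{\left(-2 \right)},5 \right)} + 3\right) = - 300 \left(\left(9 - 5 \left(-2\right) \sqrt{2 + 5}\right) + 3\right) = - 300 \left(\left(9 - - 10 \sqrt{7}\right) + 3\right) = - 300 \left(\left(9 + 10 \sqrt{7}\right) + 3\right) = - 300 \left(12 + 10 \sqrt{7}\right) = -3600 - 3000 \sqrt{7}$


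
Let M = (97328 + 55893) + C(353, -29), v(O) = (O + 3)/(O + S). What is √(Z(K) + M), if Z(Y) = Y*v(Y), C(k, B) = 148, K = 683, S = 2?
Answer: √72285517555/685 ≈ 392.50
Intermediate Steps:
v(O) = (3 + O)/(2 + O) (v(O) = (O + 3)/(O + 2) = (3 + O)/(2 + O))
Z(Y) = Y*(3 + Y)/(2 + Y) (Z(Y) = Y*((3 + Y)/(2 + Y)) = Y*(3 + Y)/(2 + Y))
M = 153369 (M = (97328 + 55893) + 148 = 153221 + 148 = 153369)
√(Z(K) + M) = √(683*(3 + 683)/(2 + 683) + 153369) = √(683*686/685 + 153369) = √(683*(1/685)*686 + 153369) = √(468538/685 + 153369) = √(105526303/685) = √72285517555/685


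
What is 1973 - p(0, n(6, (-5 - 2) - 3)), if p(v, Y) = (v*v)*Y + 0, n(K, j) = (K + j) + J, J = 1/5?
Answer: 1973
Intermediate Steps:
J = ⅕ ≈ 0.20000
n(K, j) = ⅕ + K + j (n(K, j) = (K + j) + ⅕ = ⅕ + K + j)
p(v, Y) = Y*v² (p(v, Y) = v²*Y + 0 = Y*v² + 0 = Y*v²)
1973 - p(0, n(6, (-5 - 2) - 3)) = 1973 - (⅕ + 6 + ((-5 - 2) - 3))*0² = 1973 - (⅕ + 6 + (-7 - 3))*0 = 1973 - (⅕ + 6 - 10)*0 = 1973 - (-19)*0/5 = 1973 - 1*0 = 1973 + 0 = 1973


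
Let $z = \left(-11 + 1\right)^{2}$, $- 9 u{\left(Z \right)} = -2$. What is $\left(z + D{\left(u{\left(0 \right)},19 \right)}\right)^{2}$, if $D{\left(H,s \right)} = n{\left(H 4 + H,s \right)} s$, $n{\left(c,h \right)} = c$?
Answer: $\frac{1188100}{81} \approx 14668.0$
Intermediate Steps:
$u{\left(Z \right)} = \frac{2}{9}$ ($u{\left(Z \right)} = \left(- \frac{1}{9}\right) \left(-2\right) = \frac{2}{9}$)
$D{\left(H,s \right)} = 5 H s$ ($D{\left(H,s \right)} = \left(H 4 + H\right) s = \left(4 H + H\right) s = 5 H s$)
$z = 100$ ($z = \left(-10\right)^{2} = 100$)
$\left(z + D{\left(u{\left(0 \right)},19 \right)}\right)^{2} = \left(100 + 5 \cdot \frac{2}{9} \cdot 19\right)^{2} = \left(100 + \frac{190}{9}\right)^{2} = \left(\frac{1090}{9}\right)^{2} = \frac{1188100}{81}$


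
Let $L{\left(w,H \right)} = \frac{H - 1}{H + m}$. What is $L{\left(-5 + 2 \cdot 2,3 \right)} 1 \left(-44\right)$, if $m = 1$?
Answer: $-22$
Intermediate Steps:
$L{\left(w,H \right)} = \frac{-1 + H}{1 + H}$ ($L{\left(w,H \right)} = \frac{H - 1}{H + 1} = \frac{-1 + H}{1 + H}$)
$L{\left(-5 + 2 \cdot 2,3 \right)} 1 \left(-44\right) = \frac{-1 + 3}{1 + 3} \cdot 1 \left(-44\right) = \frac{1}{4} \cdot 2 \cdot 1 \left(-44\right) = \frac{1}{2} \cdot 1 \left(-44\right) = \frac{1}{2} \left(-44\right) = -22$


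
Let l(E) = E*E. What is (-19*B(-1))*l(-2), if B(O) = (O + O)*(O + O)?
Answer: -304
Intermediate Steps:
l(E) = E**2
B(O) = 4*O**2 (B(O) = (2*O)*(2*O) = 4*O**2)
(-19*B(-1))*l(-2) = -76*(-1)**2*(-2)**2 = -76*4 = -304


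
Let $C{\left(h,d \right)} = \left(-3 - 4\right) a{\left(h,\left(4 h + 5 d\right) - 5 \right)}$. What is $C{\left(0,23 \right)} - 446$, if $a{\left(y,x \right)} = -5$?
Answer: $-411$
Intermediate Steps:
$C{\left(h,d \right)} = 35$ ($C{\left(h,d \right)} = \left(-3 - 4\right) \left(-5\right) = \left(-7\right) \left(-5\right) = 35$)
$C{\left(0,23 \right)} - 446 = 35 - 446 = -411$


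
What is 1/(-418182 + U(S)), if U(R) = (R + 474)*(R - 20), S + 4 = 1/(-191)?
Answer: -36481/15667288407 ≈ -2.3285e-6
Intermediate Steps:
S = -765/191 (S = -4 + 1/(-191) = -4 - 1/191 = -765/191 ≈ -4.0052)
U(R) = (-20 + R)*(474 + R) (U(R) = (474 + R)*(-20 + R) = (-20 + R)*(474 + R))
1/(-418182 + U(S)) = 1/(-418182 + (-9480 + (-765/191)**2 + 454*(-765/191))) = 1/(-418182 + (-9480 + 585225/36481 - 347310/191)) = 1/(-418182 - 411590865/36481) = 1/(-15667288407/36481) = -36481/15667288407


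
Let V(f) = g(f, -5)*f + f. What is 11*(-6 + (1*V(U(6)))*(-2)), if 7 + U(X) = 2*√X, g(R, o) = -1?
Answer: -66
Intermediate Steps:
U(X) = -7 + 2*√X
V(f) = 0 (V(f) = -f + f = 0)
11*(-6 + (1*V(U(6)))*(-2)) = 11*(-6 + (1*0)*(-2)) = 11*(-6 + 0*(-2)) = 11*(-6 + 0) = 11*(-6) = -66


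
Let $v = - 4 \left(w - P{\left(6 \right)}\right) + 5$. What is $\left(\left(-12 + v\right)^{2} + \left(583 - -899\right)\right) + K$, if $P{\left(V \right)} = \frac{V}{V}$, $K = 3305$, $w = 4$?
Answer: $5148$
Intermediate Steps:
$P{\left(V \right)} = 1$
$v = -7$ ($v = - 4 \left(4 - 1\right) + 5 = \left(-4\right) 3 + 5 = -12 + 5 = -7$)
$\left(\left(-12 + v\right)^{2} + \left(583 - -899\right)\right) + K = \left(\left(-12 - 7\right)^{2} + \left(583 - -899\right)\right) + 3305 = \left(\left(-19\right)^{2} + \left(583 + 899\right)\right) + 3305 = \left(361 + 1482\right) + 3305 = 1843 + 3305 = 5148$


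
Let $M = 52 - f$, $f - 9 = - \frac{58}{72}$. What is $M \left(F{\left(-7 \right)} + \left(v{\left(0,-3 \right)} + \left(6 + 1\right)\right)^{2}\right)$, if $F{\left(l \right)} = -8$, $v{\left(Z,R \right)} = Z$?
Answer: $\frac{64657}{36} \approx 1796.0$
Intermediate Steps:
$f = \frac{295}{36}$ ($f = 9 - \frac{58}{72} = 9 - \frac{29}{36} = \frac{295}{36} \approx 8.1944$)
$M = \frac{1577}{36}$ ($M = 52 - \frac{295}{36} = \frac{1577}{36} \approx 43.806$)
$M \left(F{\left(-7 \right)} + \left(v{\left(0,-3 \right)} + \left(6 + 1\right)\right)^{2}\right) = \frac{1577 \left(-8 + \left(0 + \left(6 + 1\right)\right)^{2}\right)}{36} = \frac{1577 \left(-8 + \left(0 + 7\right)^{2}\right)}{36} = \frac{1577 \left(-8 + 7^{2}\right)}{36} = \frac{1577 \left(-8 + 49\right)}{36} = \frac{1577}{36} \cdot 41 = \frac{64657}{36}$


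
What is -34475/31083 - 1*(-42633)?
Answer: 1325127064/31083 ≈ 42632.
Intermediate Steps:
-34475/31083 - 1*(-42633) = -34475*1/31083 + 42633 = -34475/31083 + 42633 = 1325127064/31083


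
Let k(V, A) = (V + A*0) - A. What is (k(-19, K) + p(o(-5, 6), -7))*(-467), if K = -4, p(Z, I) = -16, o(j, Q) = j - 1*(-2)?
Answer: 14477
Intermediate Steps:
o(j, Q) = 2 + j (o(j, Q) = j + 2 = 2 + j)
k(V, A) = V - A (k(V, A) = (V + 0) - A = V - A)
(k(-19, K) + p(o(-5, 6), -7))*(-467) = ((-19 - 1*(-4)) - 16)*(-467) = ((-19 + 4) - 16)*(-467) = (-15 - 16)*(-467) = -31*(-467) = 14477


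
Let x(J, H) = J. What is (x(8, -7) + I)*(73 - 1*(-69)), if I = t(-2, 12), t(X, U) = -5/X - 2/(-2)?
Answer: 1633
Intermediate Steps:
t(X, U) = 1 - 5/X (t(X, U) = -5/X - 2*(-½) = -5/X + 1 = 1 - 5/X)
I = 7/2 (I = (-5 - 2)/(-2) = -½*(-7) = 7/2 ≈ 3.5000)
(x(8, -7) + I)*(73 - 1*(-69)) = (8 + 7/2)*(73 - 1*(-69)) = 23*(73 + 69)/2 = (23/2)*142 = 1633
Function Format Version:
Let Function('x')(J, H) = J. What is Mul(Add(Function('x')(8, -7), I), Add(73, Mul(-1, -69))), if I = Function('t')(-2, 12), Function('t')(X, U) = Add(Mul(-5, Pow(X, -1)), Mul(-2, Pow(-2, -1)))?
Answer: 1633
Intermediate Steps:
Function('t')(X, U) = Add(1, Mul(-5, Pow(X, -1))) (Function('t')(X, U) = Add(Mul(-5, Pow(X, -1)), Mul(-2, Rational(-1, 2))) = Add(Mul(-5, Pow(X, -1)), 1) = Add(1, Mul(-5, Pow(X, -1))))
I = Rational(7, 2) (I = Mul(Pow(-2, -1), Add(-5, -2)) = Mul(Rational(-1, 2), -7) = Rational(7, 2) ≈ 3.5000)
Mul(Add(Function('x')(8, -7), I), Add(73, Mul(-1, -69))) = Mul(Add(8, Rational(7, 2)), Add(73, Mul(-1, -69))) = Mul(Rational(23, 2), Add(73, 69)) = Mul(Rational(23, 2), 142) = 1633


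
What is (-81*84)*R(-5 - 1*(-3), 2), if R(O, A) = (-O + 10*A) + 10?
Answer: -217728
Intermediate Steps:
R(O, A) = 10 - O + 10*A
(-81*84)*R(-5 - 1*(-3), 2) = (-81*84)*(10 - (-5 - 1*(-3)) + 10*2) = -6804*(10 - (-5 + 3) + 20) = -6804*(10 - 1*(-2) + 20) = -6804*(10 + 2 + 20) = -6804*32 = -217728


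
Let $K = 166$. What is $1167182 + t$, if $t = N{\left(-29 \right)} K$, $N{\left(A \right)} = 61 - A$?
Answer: $1182122$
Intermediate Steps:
$t = 14940$ ($t = \left(61 - -29\right) 166 = \left(61 + 29\right) 166 = 90 \cdot 166 = 14940$)
$1167182 + t = 1167182 + 14940 = 1182122$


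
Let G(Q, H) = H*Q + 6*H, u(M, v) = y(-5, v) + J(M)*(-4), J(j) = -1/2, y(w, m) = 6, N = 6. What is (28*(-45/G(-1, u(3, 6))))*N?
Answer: -189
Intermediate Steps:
J(j) = -½ (J(j) = -1*½ = -½)
u(M, v) = 8 (u(M, v) = 6 - ½*(-4) = 6 + 2 = 8)
G(Q, H) = 6*H + H*Q
(28*(-45/G(-1, u(3, 6))))*N = (28*(-45*1/(8*(6 - 1))))*6 = (28*(-45/(8*5)))*6 = (28*(-45/40))*6 = (28*(-45*1/40))*6 = (28*(-9/8))*6 = -63/2*6 = -189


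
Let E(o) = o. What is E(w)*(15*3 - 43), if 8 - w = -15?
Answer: 46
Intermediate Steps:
w = 23 (w = 8 - 1*(-15) = 8 + 15 = 23)
E(w)*(15*3 - 43) = 23*(15*3 - 43) = 23*(45 - 43) = 23*2 = 46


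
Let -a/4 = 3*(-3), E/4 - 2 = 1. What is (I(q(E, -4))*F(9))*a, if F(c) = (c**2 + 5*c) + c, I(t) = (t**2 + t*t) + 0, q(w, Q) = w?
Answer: 1399680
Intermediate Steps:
E = 12 (E = 8 + 4*1 = 8 + 4 = 12)
I(t) = 2*t**2 (I(t) = (t**2 + t**2) + 0 = 2*t**2 + 0 = 2*t**2)
F(c) = c**2 + 6*c
a = 36 (a = -12*(-3) = -4*(-9) = 36)
(I(q(E, -4))*F(9))*a = ((2*12**2)*(9*(6 + 9)))*36 = ((2*144)*(9*15))*36 = (288*135)*36 = 38880*36 = 1399680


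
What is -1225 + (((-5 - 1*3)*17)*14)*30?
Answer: -58345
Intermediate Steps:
-1225 + (((-5 - 1*3)*17)*14)*30 = -1225 + (((-5 - 3)*17)*14)*30 = -1225 + (-8*17*14)*30 = -1225 - 136*14*30 = -1225 - 1904*30 = -1225 - 57120 = -58345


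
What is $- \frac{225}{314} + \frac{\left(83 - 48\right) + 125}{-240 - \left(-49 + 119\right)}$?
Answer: $- \frac{11999}{9734} \approx -1.2327$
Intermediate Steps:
$- \frac{225}{314} + \frac{\left(83 - 48\right) + 125}{-240 - \left(-49 + 119\right)} = \left(-225\right) \frac{1}{314} + \frac{35 + 125}{-240 - 70} = - \frac{225}{314} + \frac{160}{-240 - 70} = - \frac{225}{314} + \frac{160}{-310} = - \frac{225}{314} + 160 \left(- \frac{1}{310}\right) = - \frac{225}{314} - \frac{16}{31} = - \frac{11999}{9734}$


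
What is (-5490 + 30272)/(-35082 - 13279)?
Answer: -24782/48361 ≈ -0.51244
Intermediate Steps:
(-5490 + 30272)/(-35082 - 13279) = 24782/(-48361) = 24782*(-1/48361) = -24782/48361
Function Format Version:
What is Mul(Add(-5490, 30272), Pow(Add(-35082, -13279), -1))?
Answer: Rational(-24782, 48361) ≈ -0.51244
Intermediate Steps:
Mul(Add(-5490, 30272), Pow(Add(-35082, -13279), -1)) = Mul(24782, Pow(-48361, -1)) = Mul(24782, Rational(-1, 48361)) = Rational(-24782, 48361)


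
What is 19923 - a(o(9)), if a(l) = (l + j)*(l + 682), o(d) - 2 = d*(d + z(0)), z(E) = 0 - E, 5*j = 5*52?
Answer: -83352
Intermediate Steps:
j = 52 (j = (5*52)/5 = (⅕)*260 = 52)
z(E) = -E
o(d) = 2 + d² (o(d) = 2 + d*(d - 1*0) = 2 + d*(d + 0) = 2 + d*d = 2 + d²)
a(l) = (52 + l)*(682 + l) (a(l) = (l + 52)*(l + 682) = (52 + l)*(682 + l))
19923 - a(o(9)) = 19923 - (35464 + (2 + 9²)² + 734*(2 + 9²)) = 19923 - (35464 + (2 + 81)² + 734*(2 + 81)) = 19923 - (35464 + 83² + 734*83) = 19923 - (35464 + 6889 + 60922) = 19923 - 1*103275 = 19923 - 103275 = -83352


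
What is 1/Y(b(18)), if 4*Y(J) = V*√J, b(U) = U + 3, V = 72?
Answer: √21/378 ≈ 0.012123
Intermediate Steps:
b(U) = 3 + U
Y(J) = 18*√J (Y(J) = (72*√J)/4 = 18*√J)
1/Y(b(18)) = 1/(18*√(3 + 18)) = 1/(18*√21) = √21/378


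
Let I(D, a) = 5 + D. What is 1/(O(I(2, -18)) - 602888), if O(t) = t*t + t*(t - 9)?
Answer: -1/602853 ≈ -1.6588e-6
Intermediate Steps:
O(t) = t² + t*(-9 + t)
1/(O(I(2, -18)) - 602888) = 1/((5 + 2)*(-9 + 2*(5 + 2)) - 602888) = 1/(7*(-9 + 2*7) - 602888) = 1/(7*(-9 + 14) - 602888) = 1/(7*5 - 602888) = 1/(35 - 602888) = 1/(-602853) = -1/602853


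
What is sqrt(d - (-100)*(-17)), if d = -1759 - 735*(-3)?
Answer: I*sqrt(1254) ≈ 35.412*I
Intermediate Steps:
d = 446 (d = -1759 - 1*(-2205) = -1759 + 2205 = 446)
sqrt(d - (-100)*(-17)) = sqrt(446 - (-100)*(-17)) = sqrt(446 - 1*1700) = sqrt(446 - 1700) = sqrt(-1254) = I*sqrt(1254)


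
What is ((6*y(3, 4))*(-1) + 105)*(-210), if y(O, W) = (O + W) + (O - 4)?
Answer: -14490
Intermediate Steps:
y(O, W) = -4 + W + 2*O (y(O, W) = (O + W) + (-4 + O) = -4 + W + 2*O)
((6*y(3, 4))*(-1) + 105)*(-210) = ((6*(-4 + 4 + 2*3))*(-1) + 105)*(-210) = ((6*(-4 + 4 + 6))*(-1) + 105)*(-210) = ((6*6)*(-1) + 105)*(-210) = (36*(-1) + 105)*(-210) = (-36 + 105)*(-210) = 69*(-210) = -14490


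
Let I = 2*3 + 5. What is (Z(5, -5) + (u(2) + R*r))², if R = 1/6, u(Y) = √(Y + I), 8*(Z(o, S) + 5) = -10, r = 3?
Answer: 737/16 - 23*√13/2 ≈ 4.5987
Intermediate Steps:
Z(o, S) = -25/4 (Z(o, S) = -5 + (⅛)*(-10) = -5 - 5/4 = -25/4)
I = 11 (I = 6 + 5 = 11)
u(Y) = √(11 + Y) (u(Y) = √(Y + 11) = √(11 + Y))
R = ⅙ ≈ 0.16667
(Z(5, -5) + (u(2) + R*r))² = (-25/4 + (√(11 + 2) + (⅙)*3))² = (-25/4 + (√13 + ½))² = (-25/4 + (½ + √13))² = (-23/4 + √13)²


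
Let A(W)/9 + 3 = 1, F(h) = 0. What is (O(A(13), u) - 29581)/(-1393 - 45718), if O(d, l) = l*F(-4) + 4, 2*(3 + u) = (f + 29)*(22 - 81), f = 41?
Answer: 29577/47111 ≈ 0.62782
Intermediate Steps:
A(W) = -18 (A(W) = -27 + 9*1 = -27 + 9 = -18)
u = -2068 (u = -3 + ((41 + 29)*(22 - 81))/2 = -3 + (70*(-59))/2 = -3 + (½)*(-4130) = -3 - 2065 = -2068)
O(d, l) = 4 (O(d, l) = l*0 + 4 = 0 + 4 = 4)
(O(A(13), u) - 29581)/(-1393 - 45718) = (4 - 29581)/(-1393 - 45718) = -29577/(-47111) = -29577*(-1/47111) = 29577/47111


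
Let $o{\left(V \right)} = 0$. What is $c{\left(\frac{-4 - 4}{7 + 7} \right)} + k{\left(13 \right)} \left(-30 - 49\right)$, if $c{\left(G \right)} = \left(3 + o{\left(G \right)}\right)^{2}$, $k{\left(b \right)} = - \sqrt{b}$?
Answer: $9 + 79 \sqrt{13} \approx 293.84$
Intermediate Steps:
$c{\left(G \right)} = 9$ ($c{\left(G \right)} = \left(3 + 0\right)^{2} = 3^{2} = 9$)
$c{\left(\frac{-4 - 4}{7 + 7} \right)} + k{\left(13 \right)} \left(-30 - 49\right) = 9 + - \sqrt{13} \left(-30 - 49\right) = 9 + - \sqrt{13} \left(-79\right) = 9 + 79 \sqrt{13}$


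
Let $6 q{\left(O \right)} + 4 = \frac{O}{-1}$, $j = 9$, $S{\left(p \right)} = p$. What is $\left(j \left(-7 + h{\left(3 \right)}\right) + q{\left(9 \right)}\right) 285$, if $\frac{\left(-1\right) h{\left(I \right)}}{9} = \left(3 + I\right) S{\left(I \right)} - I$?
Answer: $- \frac{729695}{2} \approx -3.6485 \cdot 10^{5}$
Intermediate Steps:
$h{\left(I \right)} = 9 I - 9 I \left(3 + I\right)$ ($h{\left(I \right)} = - 9 \left(\left(3 + I\right) I - I\right) = - 9 \left(I \left(3 + I\right) - I\right) = - 9 \left(- I + I \left(3 + I\right)\right) = 9 I - 9 I \left(3 + I\right)$)
$q{\left(O \right)} = - \frac{2}{3} - \frac{O}{6}$ ($q{\left(O \right)} = - \frac{2}{3} + \frac{O \frac{1}{-1}}{6} = - \frac{2}{3} + \frac{O \left(-1\right)}{6} = - \frac{2}{3} + \frac{\left(-1\right) O}{6} = - \frac{2}{3} - \frac{O}{6}$)
$\left(j \left(-7 + h{\left(3 \right)}\right) + q{\left(9 \right)}\right) 285 = \left(9 \left(-7 + 9 \cdot 3 \left(-2 - 3\right)\right) - \frac{13}{6}\right) 285 = \left(9 \left(-7 + 9 \cdot 3 \left(-5\right)\right) - \frac{13}{6}\right) 285 = \left(9 \left(-7 - 135\right) - \frac{13}{6}\right) 285 = \left(9 \left(-142\right) - \frac{13}{6}\right) 285 = \left(-1278 - \frac{13}{6}\right) 285 = \left(- \frac{7681}{6}\right) 285 = - \frac{729695}{2}$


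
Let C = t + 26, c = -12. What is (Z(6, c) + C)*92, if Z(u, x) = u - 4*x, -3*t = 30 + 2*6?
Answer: 6072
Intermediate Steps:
t = -14 (t = -(30 + 2*6)/3 = -(30 + 12)/3 = -1/3*42 = -14)
C = 12 (C = -14 + 26 = 12)
(Z(6, c) + C)*92 = ((6 - 4*(-12)) + 12)*92 = ((6 + 48) + 12)*92 = (54 + 12)*92 = 66*92 = 6072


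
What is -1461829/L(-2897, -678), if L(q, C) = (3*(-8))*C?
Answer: -1461829/16272 ≈ -89.837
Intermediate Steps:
L(q, C) = -24*C
-1461829/L(-2897, -678) = -1461829/((-24*(-678))) = -1461829/16272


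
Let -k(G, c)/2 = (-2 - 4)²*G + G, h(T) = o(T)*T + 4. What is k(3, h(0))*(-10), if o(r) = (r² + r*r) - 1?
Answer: 2220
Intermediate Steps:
o(r) = -1 + 2*r² (o(r) = (r² + r²) - 1 = 2*r² - 1 = -1 + 2*r²)
h(T) = 4 + T*(-1 + 2*T²) (h(T) = (-1 + 2*T²)*T + 4 = T*(-1 + 2*T²) + 4 = 4 + T*(-1 + 2*T²))
k(G, c) = -74*G (k(G, c) = -2*((-2 - 4)²*G + G) = -2*((-6)²*G + G) = -2*(36*G + G) = -74*G)
k(3, h(0))*(-10) = -74*3*(-10) = -222*(-10) = 2220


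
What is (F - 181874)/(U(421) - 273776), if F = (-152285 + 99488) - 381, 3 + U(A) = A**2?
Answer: 117526/48269 ≈ 2.4348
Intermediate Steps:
U(A) = -3 + A**2
F = -53178 (F = -52797 - 381 = -53178)
(F - 181874)/(U(421) - 273776) = (-53178 - 181874)/((-3 + 421**2) - 273776) = -235052/((-3 + 177241) - 273776) = -235052/(177238 - 273776) = -235052/(-96538) = -235052*(-1/96538) = 117526/48269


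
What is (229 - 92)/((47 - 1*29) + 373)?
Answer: 137/391 ≈ 0.35038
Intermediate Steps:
(229 - 92)/((47 - 1*29) + 373) = 137/((47 - 29) + 373) = 137/(18 + 373) = 137/391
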